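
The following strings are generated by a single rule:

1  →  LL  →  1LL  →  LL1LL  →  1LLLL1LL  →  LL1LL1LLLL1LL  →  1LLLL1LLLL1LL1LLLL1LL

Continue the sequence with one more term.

This is a Fibonacci-style word recurrence s(k) = s(k−2)·s(k−1): e.g. 1·LL = 1LL.
Continuing: LL1LL1LLLL1LL · 1LLLL1LLLL1LL1LLLL1LL gives term 8.

LL1LL1LLLL1LL1LLLL1LLLL1LL1LLLL1LL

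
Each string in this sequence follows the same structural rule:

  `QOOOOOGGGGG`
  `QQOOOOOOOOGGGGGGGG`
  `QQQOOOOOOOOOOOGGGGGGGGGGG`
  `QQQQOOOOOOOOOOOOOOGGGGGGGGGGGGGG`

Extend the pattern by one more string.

Reading off run lengths: Q runs 1, 2, 3, 4; O runs 5, 8, 11, 14; G runs 5, 8, 11, 14 — each is linear in n, where the shown terms are n = 2, 3, 4, 5.
For the next term, n = 6, so the run lengths are 5, 17, 17.

QQQQQOOOOOOOOOOOOOOOOOGGGGGGGGGGGGGGGGG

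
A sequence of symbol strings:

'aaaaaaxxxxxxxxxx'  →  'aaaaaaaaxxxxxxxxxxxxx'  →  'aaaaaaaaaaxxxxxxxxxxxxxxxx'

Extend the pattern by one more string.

Term n consists of 2n a's, followed by 3n+1 x's, where the shown terms are n = 3, 4, 5.
At n = 6 the blocks have lengths 12, 19.

aaaaaaaaaaaaxxxxxxxxxxxxxxxxxxx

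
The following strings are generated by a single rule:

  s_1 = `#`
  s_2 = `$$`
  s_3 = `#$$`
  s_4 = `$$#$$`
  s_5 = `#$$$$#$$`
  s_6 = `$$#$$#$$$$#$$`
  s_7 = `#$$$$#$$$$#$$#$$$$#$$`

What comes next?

$$#$$#$$$$#$$#$$$$#$$$$#$$#$$$$#$$

Each term (from the third on) is the two preceding terms concatenated in order: term 3 = #·$$ = #$$.
Continuing: $$#$$#$$$$#$$ · #$$$$#$$$$#$$#$$$$#$$ gives term 8.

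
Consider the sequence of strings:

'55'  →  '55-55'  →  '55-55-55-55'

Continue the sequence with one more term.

Each string is two copies of the previous one joined by '-'.
One more doubling of 55-55-55-55 gives the answer.

55-55-55-55-55-55-55-55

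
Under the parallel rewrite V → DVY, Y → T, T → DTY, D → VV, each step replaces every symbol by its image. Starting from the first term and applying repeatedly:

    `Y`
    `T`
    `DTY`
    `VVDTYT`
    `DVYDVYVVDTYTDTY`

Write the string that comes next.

VVDVYTVVDVYTDVYDVYVVDTYTDTYVVDTYT

Replace each of the 15 characters of DVYDVYVVDTYTDTY in place — VV DVY T VV DVY T DVY DVY VV DTY T DTY VV DTY T — and concatenate.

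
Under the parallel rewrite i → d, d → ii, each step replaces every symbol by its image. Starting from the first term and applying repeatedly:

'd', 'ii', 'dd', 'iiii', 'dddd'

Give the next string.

iiiiiiii

Apply φ to dddd symbol by symbol: d→ii, d→ii, d→ii, d→ii; joined: ii ii ii ii.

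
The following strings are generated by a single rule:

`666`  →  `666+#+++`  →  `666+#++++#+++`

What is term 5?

Each term is the previous one with +#+++ appended.
From 666+#++++#+++, 2 further steps: 666+#++++#+++ → 666+#++++#++++#+++ → (answer).

666+#++++#++++#++++#+++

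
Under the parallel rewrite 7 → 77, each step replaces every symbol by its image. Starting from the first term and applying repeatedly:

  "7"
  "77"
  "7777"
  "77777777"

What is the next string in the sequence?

Expanding 77777777: 7→77, 7→77, 7→77, 7→77, 7→77, 7→77, 7→77, 7→77. Concatenated: 77 77 77 77 77 77 77 77.

7777777777777777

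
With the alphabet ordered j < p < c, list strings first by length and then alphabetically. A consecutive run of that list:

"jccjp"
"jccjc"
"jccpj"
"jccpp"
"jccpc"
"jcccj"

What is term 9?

Stepping forward 3 times from jcccj: jcccj → jcccp → jcccc, then the target.

pjjjj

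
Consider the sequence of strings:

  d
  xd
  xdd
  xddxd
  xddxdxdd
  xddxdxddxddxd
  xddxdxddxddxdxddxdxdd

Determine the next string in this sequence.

From term 3 onward, concatenate the last term with the second-to-last: xd·d = xdd, xdd·xd = xddxd, …
Continuing: xddxdxddxddxdxddxdxdd · xddxdxddxddxd gives term 8.

xddxdxddxddxdxddxdxddxddxdxddxddxd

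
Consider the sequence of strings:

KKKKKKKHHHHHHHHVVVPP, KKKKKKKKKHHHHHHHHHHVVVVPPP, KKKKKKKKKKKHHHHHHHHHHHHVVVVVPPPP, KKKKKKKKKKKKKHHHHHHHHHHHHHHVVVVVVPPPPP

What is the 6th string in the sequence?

KKKKKKKKKKKKKKKKKHHHHHHHHHHHHHHHHHHVVVVVVVVPPPPPPP

The n-th term is 2n+1 K's then 2n+2 H's then n V's then n-1 P's, where the shown terms are n = 3, 4, 5, 6.
At n = 8 the blocks have lengths 17, 18, 8, 7.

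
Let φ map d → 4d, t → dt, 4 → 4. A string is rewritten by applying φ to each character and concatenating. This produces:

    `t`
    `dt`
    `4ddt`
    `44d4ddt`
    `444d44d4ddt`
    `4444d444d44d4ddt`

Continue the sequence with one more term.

Applying the rule to each of the 16 symbols of 4444d444d44d4ddt gives the pieces 4 4 4 4 4d 4 4 4 4d 4 4 4d 4 4d 4d dt, which concatenate to the answer.

44444d4444d444d44d4ddt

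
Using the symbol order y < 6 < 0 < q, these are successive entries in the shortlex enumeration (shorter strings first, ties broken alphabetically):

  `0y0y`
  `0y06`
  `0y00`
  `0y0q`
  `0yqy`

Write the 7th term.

0yq0

Continuing the enumeration 2 steps past 0yqy: 0yqy → 0yq6 → (answer).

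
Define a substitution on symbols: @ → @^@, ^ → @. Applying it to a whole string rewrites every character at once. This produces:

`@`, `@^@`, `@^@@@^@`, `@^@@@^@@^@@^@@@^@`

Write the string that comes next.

Rewriting the 17 symbols of @^@@@^@@^@@^@@@^@ one by one yields @^@ @ @^@ @^@ @^@ @ @^@ @^@ @ @^@ @^@ @ @^@ @^@ @^@ @ @^@; concatenated:

@^@@@^@@^@@^@@@^@@^@@@^@@^@@@^@@^@@^@@@^@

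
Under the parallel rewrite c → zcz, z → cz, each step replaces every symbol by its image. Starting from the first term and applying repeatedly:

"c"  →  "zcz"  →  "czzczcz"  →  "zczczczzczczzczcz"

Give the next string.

Applying the rule to each of the 17 symbols of zczczczzczczzczcz gives the pieces cz zcz cz zcz cz zcz cz cz zcz cz zcz cz cz zcz cz zcz cz, which concatenate to the answer.

czzczczzczczzczczczzczczzczczczzczczzczcz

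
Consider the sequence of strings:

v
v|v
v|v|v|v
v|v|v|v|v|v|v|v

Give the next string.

v|v|v|v|v|v|v|v|v|v|v|v|v|v|v|v

s(k+1) = s(k)·|·s(k) — each term doubles the last with '|' between the halves.
One more doubling of v|v|v|v|v|v|v|v gives the answer.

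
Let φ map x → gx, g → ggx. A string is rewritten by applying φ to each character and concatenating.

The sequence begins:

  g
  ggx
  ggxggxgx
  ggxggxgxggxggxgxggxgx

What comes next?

Rewriting the 21 symbols of ggxggxgxggxggxgxggxgx one by one yields ggx ggx gx ggx ggx gx ggx gx ggx ggx gx ggx ggx gx ggx gx ggx ggx gx ggx gx; concatenated:

ggxggxgxggxggxgxggxgxggxggxgxggxggxgxggxgxggxggxgxggxgx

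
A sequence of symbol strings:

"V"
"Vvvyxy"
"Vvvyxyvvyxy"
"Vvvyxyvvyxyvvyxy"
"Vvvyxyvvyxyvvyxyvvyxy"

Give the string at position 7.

The strings grow by a fixed suffix vvyxy each time.
From Vvvyxyvvyxyvvyxyvvyxy, 2 further steps: Vvvyxyvvyxyvvyxyvvyxy → Vvvyxyvvyxyvvyxyvvyxyvvyxy → (answer).

Vvvyxyvvyxyvvyxyvvyxyvvyxyvvyxy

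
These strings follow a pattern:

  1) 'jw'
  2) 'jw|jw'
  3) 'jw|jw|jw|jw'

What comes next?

jw|jw|jw|jw|jw|jw|jw|jw

Each string is two copies of the previous one joined by '|'.
So the next term is two copies of jw|jw|jw|jw with '|' between the halves.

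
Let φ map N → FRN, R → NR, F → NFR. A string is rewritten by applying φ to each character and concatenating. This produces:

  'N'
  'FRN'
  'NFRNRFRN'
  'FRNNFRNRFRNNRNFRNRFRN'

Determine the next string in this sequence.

Applying the rule to each of the 21 symbols of FRNNFRNRFRNNRNFRNRFRN gives the pieces NFR NR FRN FRN NFR NR FRN NR NFR NR FRN FRN NR FRN NFR NR FRN NR NFR NR FRN, which concatenate to the answer.

NFRNRFRNFRNNFRNRFRNNRNFRNRFRNFRNNRFRNNFRNRFRNNRNFRNRFRN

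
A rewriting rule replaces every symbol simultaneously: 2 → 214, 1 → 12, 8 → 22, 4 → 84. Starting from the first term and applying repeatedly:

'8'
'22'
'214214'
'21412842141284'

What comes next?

Applying the rule to each of the 14 symbols of 21412842141284 gives the pieces 214 12 84 12 214 22 84 214 12 84 12 214 22 84, which concatenate to the answer.

21412841221422842141284122142284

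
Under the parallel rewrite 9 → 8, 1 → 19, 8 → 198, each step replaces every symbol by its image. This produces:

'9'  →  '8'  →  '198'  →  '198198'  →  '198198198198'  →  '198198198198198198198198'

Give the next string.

Replace each of the 24 characters of 198198198198198198198198 in place — 19 8 198 19 8 198 19 8 198 19 8 198 19 8 198 19 8 198 19 8 198 19 8 198 — and concatenate.

198198198198198198198198198198198198198198198198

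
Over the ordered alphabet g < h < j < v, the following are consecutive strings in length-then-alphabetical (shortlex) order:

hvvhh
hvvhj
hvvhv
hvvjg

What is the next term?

hvvjh

Find the rightmost character of hvvjg below v, bump it to the next letter, and reset everything to its right to g.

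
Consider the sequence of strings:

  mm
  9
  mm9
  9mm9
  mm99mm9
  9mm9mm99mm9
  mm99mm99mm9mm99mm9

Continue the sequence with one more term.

From term 3 onward, concatenate the second-to-last term with the last: mm·9 = mm9, 9·mm9 = 9mm9, …
So term 8 is 9mm9mm99mm9·mm99mm99mm9mm99mm9.

9mm9mm99mm9mm99mm99mm9mm99mm9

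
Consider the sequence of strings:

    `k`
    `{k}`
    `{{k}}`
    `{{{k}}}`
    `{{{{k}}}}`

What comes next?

s(k+1) = {·s(k)·}, so each term gains { as a prefix and } as a suffix.
So the next term is {·{{{{k}}}}·}.

{{{{{k}}}}}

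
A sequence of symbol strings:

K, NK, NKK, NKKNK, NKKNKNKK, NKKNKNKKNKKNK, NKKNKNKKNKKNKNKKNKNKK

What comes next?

From term 3 onward, concatenate the last term with the second-to-last: NK·K = NKK, NKK·NK = NKKNK, …
Continuing: NKKNKNKKNKKNKNKKNKNKK · NKKNKNKKNKKNK gives term 8.

NKKNKNKKNKKNKNKKNKNKKNKKNKNKKNKKNK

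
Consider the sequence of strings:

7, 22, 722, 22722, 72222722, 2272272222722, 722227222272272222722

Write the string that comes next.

2272272222722722227222272272222722

This is a Fibonacci-style word recurrence s(k) = s(k−2)·s(k−1): e.g. 7·22 = 722.
The next term joins 2272272222722 and 722227222272272222722.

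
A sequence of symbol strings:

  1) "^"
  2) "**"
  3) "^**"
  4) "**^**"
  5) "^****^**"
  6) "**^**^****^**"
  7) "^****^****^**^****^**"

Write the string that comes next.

Each term (from the third on) is the two preceding terms concatenated in order: term 3 = ^·** = ^**.
The next term joins **^**^****^** and ^****^****^**^****^**.

**^**^****^**^****^****^**^****^**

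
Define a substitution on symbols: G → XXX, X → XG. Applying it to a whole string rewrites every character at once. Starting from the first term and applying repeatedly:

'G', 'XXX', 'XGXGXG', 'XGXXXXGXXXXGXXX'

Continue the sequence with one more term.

Replace each of the 15 characters of XGXXXXGXXXXGXXX in place — XG XXX XG XG XG XG XXX XG XG XG XG XXX XG XG XG — and concatenate.

XGXXXXGXGXGXGXXXXGXGXGXGXXXXGXGXG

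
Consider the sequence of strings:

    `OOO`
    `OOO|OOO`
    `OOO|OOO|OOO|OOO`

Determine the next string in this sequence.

Every step duplicates the string with '|' between the halves.
One more doubling of OOO|OOO|OOO|OOO gives the answer.

OOO|OOO|OOO|OOO|OOO|OOO|OOO|OOO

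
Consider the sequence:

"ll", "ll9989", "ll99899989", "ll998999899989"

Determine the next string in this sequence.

ll9989998999899989

The strings grow by a fixed suffix 9989 each time.
So the next term is ll998999899989·9989.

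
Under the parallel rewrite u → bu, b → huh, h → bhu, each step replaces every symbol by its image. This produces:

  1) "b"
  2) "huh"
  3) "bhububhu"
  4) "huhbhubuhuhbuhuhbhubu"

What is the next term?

φ(huhbhubuhuhbuhuhbhubu) expands symbol-by-symbol to bhu bu bhu huh bhu bu huh bu bhu bu bhu huh bu bhu bu bhu huh bhu bu huh bu; joining the 21 pieces gives the next term.

bhububhuhuhbhubuhuhbubhububhuhuhbubhububhuhuhbhubuhuhbu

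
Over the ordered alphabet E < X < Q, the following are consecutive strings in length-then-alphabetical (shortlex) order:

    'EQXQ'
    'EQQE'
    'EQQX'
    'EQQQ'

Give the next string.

XEEE

Treat EQQQ as a base-3 numeral over the given alphabet and add one, carrying through any trailing Q's.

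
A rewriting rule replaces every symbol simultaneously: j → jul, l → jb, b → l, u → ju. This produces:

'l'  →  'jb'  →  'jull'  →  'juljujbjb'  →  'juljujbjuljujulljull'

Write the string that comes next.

juljujbjuljujulljuljujbjuljujuljujbjbjuljujbjb

φ(juljujbjuljujulljull) expands symbol-by-symbol to jul ju jb jul ju jul l jul ju jb jul ju jul ju jb jb jul ju jb jb; joining the 20 pieces gives the next term.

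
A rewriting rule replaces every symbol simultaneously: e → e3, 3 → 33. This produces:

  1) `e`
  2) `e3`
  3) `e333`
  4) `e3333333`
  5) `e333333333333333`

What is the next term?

φ(e333333333333333) expands symbol-by-symbol to e3 33 33 33 33 33 33 33 33 33 33 33 33 33 33 33; joining the 16 pieces gives the next term.

e3333333333333333333333333333333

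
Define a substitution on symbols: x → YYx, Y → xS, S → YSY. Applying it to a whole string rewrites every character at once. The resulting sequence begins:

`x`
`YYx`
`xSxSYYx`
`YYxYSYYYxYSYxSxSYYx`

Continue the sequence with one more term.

Replace each of the 19 characters of YYxYSYYYxYSYxSxSYYx in place — xS xS YYx xS YSY xS xS xS YYx xS YSY xS YYx YSY YYx YSY xS xS YYx — and concatenate.

xSxSYYxxSYSYxSxSxSYYxxSYSYxSYYxYSYYYxYSYxSxSYYx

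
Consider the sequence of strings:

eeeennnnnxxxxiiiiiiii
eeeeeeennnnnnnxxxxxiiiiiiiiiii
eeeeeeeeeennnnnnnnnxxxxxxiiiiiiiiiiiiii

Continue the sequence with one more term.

Term n consists of 3n-2 e's, followed by 2n+1 n's, followed by n+2 x's, followed by 3n+2 i's, where the shown terms are n = 2, 3, 4.
For the next term, n = 5, so the run lengths are 13, 11, 7, 17.

eeeeeeeeeeeeennnnnnnnnnnxxxxxxxiiiiiiiiiiiiiiiii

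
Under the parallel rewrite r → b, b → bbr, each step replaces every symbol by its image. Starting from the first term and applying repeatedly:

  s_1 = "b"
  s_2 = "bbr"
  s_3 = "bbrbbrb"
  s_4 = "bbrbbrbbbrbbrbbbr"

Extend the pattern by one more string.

bbrbbrbbbrbbrbbbrbbrbbrbbbrbbrbbbrbbrbbrb

Applying the rule to each of the 17 symbols of bbrbbrbbbrbbrbbbr gives the pieces bbr bbr b bbr bbr b bbr bbr bbr b bbr bbr b bbr bbr bbr b, which concatenate to the answer.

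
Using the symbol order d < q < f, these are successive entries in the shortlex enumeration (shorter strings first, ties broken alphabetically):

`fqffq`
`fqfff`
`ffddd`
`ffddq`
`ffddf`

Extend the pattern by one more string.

The successor of ffddf increments the rightmost position that isn't already f and resets every position after it to d.

ffdqd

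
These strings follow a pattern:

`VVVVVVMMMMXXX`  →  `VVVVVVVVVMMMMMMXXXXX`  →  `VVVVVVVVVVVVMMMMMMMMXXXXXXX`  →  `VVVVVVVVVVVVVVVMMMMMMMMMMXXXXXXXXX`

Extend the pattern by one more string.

Reading off run lengths: V runs 6, 9, 12, 15; M runs 4, 6, 8, 10; X runs 3, 5, 7, 9 — each is linear in n, where the shown terms are n = 2, 3, 4, 5.
At n = 6 the blocks have lengths 18, 12, 11.

VVVVVVVVVVVVVVVVVVMMMMMMMMMMMMXXXXXXXXXXX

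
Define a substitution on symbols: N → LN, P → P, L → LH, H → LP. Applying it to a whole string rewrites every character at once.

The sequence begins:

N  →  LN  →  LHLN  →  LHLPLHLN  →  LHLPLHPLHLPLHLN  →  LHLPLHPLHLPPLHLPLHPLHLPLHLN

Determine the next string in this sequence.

Rewriting the 27 symbols of LHLPLHPLHLPPLHLPLHPLHLPLHLN one by one yields LH LP LH P LH LP P LH LP LH P P LH LP LH P LH LP P LH LP LH P LH LP LH LN; concatenated:

LHLPLHPLHLPPLHLPLHPPLHLPLHPLHLPPLHLPLHPLHLPLHLN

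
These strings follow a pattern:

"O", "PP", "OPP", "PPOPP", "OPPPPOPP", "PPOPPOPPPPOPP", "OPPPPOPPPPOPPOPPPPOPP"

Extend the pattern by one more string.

This is a Fibonacci-style word recurrence s(k) = s(k−2)·s(k−1): e.g. O·PP = OPP.
The next term joins PPOPPOPPPPOPP and OPPPPOPPPPOPPOPPPPOPP.

PPOPPOPPPPOPPOPPPPOPPPPOPPOPPPPOPP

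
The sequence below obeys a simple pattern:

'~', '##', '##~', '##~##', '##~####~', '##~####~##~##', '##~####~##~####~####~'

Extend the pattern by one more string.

Each term (from the third on) is the previous term followed by the one before it: term 3 = ##·~ = ##~.
So term 8 is ##~####~##~####~####~·##~####~##~##.

##~####~##~####~####~##~####~##~##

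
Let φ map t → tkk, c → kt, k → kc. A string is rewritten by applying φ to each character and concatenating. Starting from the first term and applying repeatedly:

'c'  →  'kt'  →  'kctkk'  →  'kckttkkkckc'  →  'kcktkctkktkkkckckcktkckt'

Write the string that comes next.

Rewriting the 24 symbols of kcktkctkktkkkckckcktkckt one by one yields kc kt kc tkk kc kt tkk kc kc tkk kc kc kc kt kc kt kc kt kc tkk kc kt kc tkk; concatenated:

kcktkctkkkckttkkkckctkkkckckcktkcktkcktkctkkkcktkctkk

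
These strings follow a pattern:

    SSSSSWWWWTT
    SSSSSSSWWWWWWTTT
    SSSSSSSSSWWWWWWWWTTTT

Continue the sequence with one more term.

SSSSSSSSSSSWWWWWWWWWWTTTTT

Reading off run lengths: S runs 5, 7, 9; W runs 4, 6, 8; T runs 2, 3, 4 — each is linear in n, where the shown terms are n = 2, 3, 4.
For the next term, n = 5, so the run lengths are 11, 10, 5.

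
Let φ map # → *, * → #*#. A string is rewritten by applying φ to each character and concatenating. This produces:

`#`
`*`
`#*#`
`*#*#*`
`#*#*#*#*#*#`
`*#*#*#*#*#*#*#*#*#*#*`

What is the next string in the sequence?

#*#*#*#*#*#*#*#*#*#*#*#*#*#*#*#*#*#*#*#*#*#

φ(*#*#*#*#*#*#*#*#*#*#*) expands symbol-by-symbol to #*# * #*# * #*# * #*# * #*# * #*# * #*# * #*# * #*# * #*# * #*#; joining the 21 pieces gives the next term.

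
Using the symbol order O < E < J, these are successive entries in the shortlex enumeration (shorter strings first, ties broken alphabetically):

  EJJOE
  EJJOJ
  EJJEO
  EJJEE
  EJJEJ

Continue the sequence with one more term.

The successor of EJJEJ increments the rightmost position that isn't already J and resets every position after it to O.

EJJJO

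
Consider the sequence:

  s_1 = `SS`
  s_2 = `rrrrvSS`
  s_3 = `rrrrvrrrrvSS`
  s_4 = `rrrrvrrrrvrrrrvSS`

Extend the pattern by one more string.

Each term is the previous one with rrrrv prepended.
Applying this once more to rrrrvrrrrvrrrrvSS:

rrrrvrrrrvrrrrvrrrrvSS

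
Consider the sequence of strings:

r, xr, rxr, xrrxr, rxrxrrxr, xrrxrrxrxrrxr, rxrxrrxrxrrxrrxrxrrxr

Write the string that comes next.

This is a Fibonacci-style word recurrence s(k) = s(k−2)·s(k−1): e.g. r·xr = rxr.
So term 8 is xrrxrrxrxrrxr·rxrxrrxrxrrxrrxrxrrxr.

xrrxrrxrxrrxrrxrxrrxrxrrxrrxrxrrxr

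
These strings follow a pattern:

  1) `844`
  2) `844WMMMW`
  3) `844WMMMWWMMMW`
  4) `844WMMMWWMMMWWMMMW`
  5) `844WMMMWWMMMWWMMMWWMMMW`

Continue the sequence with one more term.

Each term is the previous one with WMMMW appended.
Applying this once more to 844WMMMWWMMMWWMMMWWMMMW:

844WMMMWWMMMWWMMMWWMMMWWMMMW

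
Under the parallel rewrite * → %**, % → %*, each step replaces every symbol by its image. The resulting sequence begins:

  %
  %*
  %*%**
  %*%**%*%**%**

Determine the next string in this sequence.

φ(%*%**%*%**%**) expands symbol-by-symbol to %* %** %* %** %** %* %** %* %** %** %* %** %**; joining the 13 pieces gives the next term.

%*%**%*%**%**%*%**%*%**%**%*%**%**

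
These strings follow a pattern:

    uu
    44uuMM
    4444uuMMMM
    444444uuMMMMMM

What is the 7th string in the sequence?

444444444444uuMMMMMMMMMMMM

Each term wraps the previous one in 44 on the left and MM on the right.
From 444444uuMMMMMM, 3 further steps: 444444uuMMMMMM → 44444444uuMMMMMMMM → 4444444444uuMMMMMMMMMM → (answer).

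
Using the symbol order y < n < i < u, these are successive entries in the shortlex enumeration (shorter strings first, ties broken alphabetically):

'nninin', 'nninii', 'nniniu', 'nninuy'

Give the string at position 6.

Stepping forward 2 times from nninuy: nninuy → nninun, then the target.

nninui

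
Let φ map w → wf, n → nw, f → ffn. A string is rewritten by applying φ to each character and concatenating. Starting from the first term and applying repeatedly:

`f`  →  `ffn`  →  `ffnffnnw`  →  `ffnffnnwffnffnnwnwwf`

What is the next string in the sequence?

Rewriting the 20 symbols of ffnffnnwffnffnnwnwwf one by one yields ffn ffn nw ffn ffn nw nw wf ffn ffn nw ffn ffn nw nw wf nw wf wf ffn; concatenated:

ffnffnnwffnffnnwnwwfffnffnnwffnffnnwnwwfnwwfwfffn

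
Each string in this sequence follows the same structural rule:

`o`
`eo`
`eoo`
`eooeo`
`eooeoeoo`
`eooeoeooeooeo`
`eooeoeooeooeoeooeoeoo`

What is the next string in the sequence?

This is a Fibonacci-style word recurrence s(k) = s(k−1)·s(k−2): e.g. eo·o = eoo.
Continuing: eooeoeooeooeoeooeoeoo · eooeoeooeooeo gives term 8.

eooeoeooeooeoeooeoeooeooeoeooeooeo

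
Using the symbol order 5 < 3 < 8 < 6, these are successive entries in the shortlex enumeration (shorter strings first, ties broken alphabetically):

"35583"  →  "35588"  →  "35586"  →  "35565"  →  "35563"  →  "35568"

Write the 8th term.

Stepping forward 2 times from 35568: 35568 → 35566, then the target.

35355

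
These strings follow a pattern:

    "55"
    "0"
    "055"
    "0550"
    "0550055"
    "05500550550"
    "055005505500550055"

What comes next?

This is a Fibonacci-style word recurrence s(k) = s(k−1)·s(k−2): e.g. 0·55 = 055.
So term 8 is 055005505500550055·05500550550.

05500550550055005505500550550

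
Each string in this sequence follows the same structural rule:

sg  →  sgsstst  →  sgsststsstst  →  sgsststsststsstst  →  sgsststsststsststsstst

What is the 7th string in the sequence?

sgsststsststsststsststsststsstst

The strings grow by a fixed suffix sstst each time.
From sgsststsststsststsstst, 2 further steps: sgsststsststsststsstst → sgsststsststsststsststsstst → (answer).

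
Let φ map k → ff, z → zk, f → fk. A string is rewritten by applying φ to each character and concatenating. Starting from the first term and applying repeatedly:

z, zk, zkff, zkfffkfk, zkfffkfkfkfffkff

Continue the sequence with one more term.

φ(zkfffkfkfkfffkff) expands symbol-by-symbol to zk ff fk fk fk ff fk ff fk ff fk fk fk ff fk fk; joining the 16 pieces gives the next term.

zkfffkfkfkfffkfffkfffkfkfkfffkfk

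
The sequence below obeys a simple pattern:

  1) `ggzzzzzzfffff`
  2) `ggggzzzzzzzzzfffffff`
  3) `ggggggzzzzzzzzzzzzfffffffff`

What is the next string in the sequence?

Each string has the form g^{2n-2} z^{3n} f^{2n+1}, where the shown terms are n = 2, 3, 4.
Setting n = 5 gives 8, 15, 11 characters in each block.

ggggggggzzzzzzzzzzzzzzzfffffffffff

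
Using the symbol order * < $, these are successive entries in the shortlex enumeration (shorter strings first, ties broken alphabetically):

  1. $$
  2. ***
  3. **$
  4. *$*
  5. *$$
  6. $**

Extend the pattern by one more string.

$*$

Treat $** as a base-2 numeral over the given alphabet and add one, carrying through any trailing $'s.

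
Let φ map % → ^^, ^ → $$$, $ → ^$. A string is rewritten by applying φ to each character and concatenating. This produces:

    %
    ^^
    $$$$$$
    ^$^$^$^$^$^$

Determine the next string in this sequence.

$$$^$$$$^$$$$^$$$$^$$$$^$$$$^$

Rewriting each symbol of ^$^$^$^$^$^$: ^→$$$, $→^$, ^→$$$, $→^$, ^→$$$, $→^$, ^→$$$, $→^$, ^→$$$, $→^$, ^→$$$, $→^$, which concatenates to $$$ ^$ $$$ ^$ $$$ ^$ $$$ ^$ $$$ ^$ $$$ ^$.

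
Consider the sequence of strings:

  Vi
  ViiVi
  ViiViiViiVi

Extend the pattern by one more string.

Every step duplicates the string with 'i' between the halves.
One more doubling of ViiViiViiVi gives the answer.

ViiViiViiViiViiViiViiVi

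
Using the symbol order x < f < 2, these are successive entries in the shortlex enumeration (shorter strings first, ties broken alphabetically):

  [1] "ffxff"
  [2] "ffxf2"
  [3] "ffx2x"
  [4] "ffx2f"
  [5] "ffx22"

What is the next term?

The successor of ffx22 increments the rightmost position that isn't already 2 and resets every position after it to x.

fffxx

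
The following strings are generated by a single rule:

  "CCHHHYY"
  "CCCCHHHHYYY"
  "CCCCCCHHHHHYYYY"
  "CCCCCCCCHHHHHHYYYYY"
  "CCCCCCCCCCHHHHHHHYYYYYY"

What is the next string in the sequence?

Term n consists of 2n C's, followed by n+2 H's, followed by n+1 Y's (n = 1, 2, …).
At n = 6 the blocks have lengths 12, 8, 7.

CCCCCCCCCCCCHHHHHHHHYYYYYYY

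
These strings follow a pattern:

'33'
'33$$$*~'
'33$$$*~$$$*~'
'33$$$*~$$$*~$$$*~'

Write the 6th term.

Each term is the previous one with $$$*~ appended.
From 33$$$*~$$$*~$$$*~, 2 further steps: 33$$$*~$$$*~$$$*~ → 33$$$*~$$$*~$$$*~$$$*~ → (answer).

33$$$*~$$$*~$$$*~$$$*~$$$*~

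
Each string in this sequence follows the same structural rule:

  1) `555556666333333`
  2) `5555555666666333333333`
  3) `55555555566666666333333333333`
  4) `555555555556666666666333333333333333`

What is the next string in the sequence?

Term n consists of 2n+1 5's, followed by 2n 6's, followed by 3n 3's, where the shown terms are n = 2, 3, 4, 5.
At n = 6 the blocks have lengths 13, 12, 18.

5555555555555666666666666333333333333333333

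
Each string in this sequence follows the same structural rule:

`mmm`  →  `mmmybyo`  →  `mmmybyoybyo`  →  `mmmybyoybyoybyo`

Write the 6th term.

mmmybyoybyoybyoybyoybyo

Every step adds ybyo to the end: s(k+1) = s(k)·ybyo.
From mmmybyoybyoybyo, 2 further steps: mmmybyoybyoybyo → mmmybyoybyoybyoybyo → (answer).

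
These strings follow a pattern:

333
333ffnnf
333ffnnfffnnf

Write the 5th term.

Each term is the previous one with ffnnf appended.
From 333ffnnfffnnf, 2 further steps: 333ffnnfffnnf → 333ffnnfffnnfffnnf → (answer).

333ffnnfffnnfffnnfffnnf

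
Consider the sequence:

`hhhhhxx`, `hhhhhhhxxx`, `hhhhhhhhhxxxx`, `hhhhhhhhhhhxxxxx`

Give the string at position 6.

Reading off run lengths: h runs 5, 7, 9, 11; x runs 2, 3, 4, 5 — each is linear in n, where the shown terms are n = 2, 3, 4, 5.
At n = 7 the blocks have lengths 15, 7.

hhhhhhhhhhhhhhhxxxxxxx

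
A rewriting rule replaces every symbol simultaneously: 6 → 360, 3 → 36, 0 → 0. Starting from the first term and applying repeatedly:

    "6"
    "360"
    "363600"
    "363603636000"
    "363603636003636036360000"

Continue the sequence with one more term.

Replace each of the 24 characters of 363603636003636036360000 in place — 36 360 36 360 0 36 360 36 360 0 0 36 360 36 360 0 36 360 36 360 0 0 0 0 — and concatenate.

363603636003636036360003636036360036360363600000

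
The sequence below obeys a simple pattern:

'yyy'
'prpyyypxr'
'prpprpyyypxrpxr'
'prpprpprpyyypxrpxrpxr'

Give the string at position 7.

prpprpprpprpprpprpyyypxrpxrpxrpxrpxrpxr

Every step adds prp to the front and pxr to the end of the previous string.
From prpprpprpyyypxrpxrpxr, 3 further steps: prpprpprpyyypxrpxrpxr → prpprpprpprpyyypxrpxrpxrpxr → prpprpprpprpprpyyypxrpxrpxrpxrpxr → (answer).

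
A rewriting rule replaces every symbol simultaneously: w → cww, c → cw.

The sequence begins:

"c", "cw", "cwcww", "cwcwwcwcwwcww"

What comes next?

Rewriting the 13 symbols of cwcwwcwcwwcww one by one yields cw cww cw cww cww cw cww cw cww cww cw cww cww; concatenated:

cwcwwcwcwwcwwcwcwwcwcwwcwwcwcwwcww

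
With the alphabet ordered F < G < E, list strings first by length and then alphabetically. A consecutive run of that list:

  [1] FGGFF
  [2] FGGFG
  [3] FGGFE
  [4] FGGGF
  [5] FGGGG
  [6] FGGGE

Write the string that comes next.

Find the rightmost character of FGGGE below E, bump it to the next letter, and reset everything to its right to F.

FGGEF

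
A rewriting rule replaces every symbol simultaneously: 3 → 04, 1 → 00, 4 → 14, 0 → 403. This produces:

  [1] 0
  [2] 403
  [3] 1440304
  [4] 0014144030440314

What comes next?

4034030014001414403044031414403040014

Replace each of the 16 characters of 0014144030440314 in place — 403 403 00 14 00 14 14 403 04 403 14 14 403 04 00 14 — and concatenate.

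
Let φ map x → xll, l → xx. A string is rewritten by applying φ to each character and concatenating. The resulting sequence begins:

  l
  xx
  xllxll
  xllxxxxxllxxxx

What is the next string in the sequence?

xllxxxxxllxllxllxllxllxxxxxllxllxllxll

φ(xllxxxxxllxxxx) expands symbol-by-symbol to xll xx xx xll xll xll xll xll xx xx xll xll xll xll; joining the 14 pieces gives the next term.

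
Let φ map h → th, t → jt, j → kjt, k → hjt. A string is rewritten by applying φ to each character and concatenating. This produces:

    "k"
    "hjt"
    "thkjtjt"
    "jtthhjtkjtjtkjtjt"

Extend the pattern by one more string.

Replace each of the 17 characters of jtthhjtkjtjtkjtjt in place — kjt jt jt th th kjt jt hjt kjt jt kjt jt hjt kjt jt kjt jt — and concatenate.

kjtjtjtththkjtjthjtkjtjtkjtjthjtkjtjtkjtjt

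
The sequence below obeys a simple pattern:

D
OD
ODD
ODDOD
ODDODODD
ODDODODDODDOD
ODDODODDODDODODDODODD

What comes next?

ODDODODDODDODODDODODDODDODODDODDOD

From term 3 onward, concatenate the last term with the second-to-last: OD·D = ODD, ODD·OD = ODDOD, …
The next term joins ODDODODDODDODODDODODD and ODDODODDODDOD.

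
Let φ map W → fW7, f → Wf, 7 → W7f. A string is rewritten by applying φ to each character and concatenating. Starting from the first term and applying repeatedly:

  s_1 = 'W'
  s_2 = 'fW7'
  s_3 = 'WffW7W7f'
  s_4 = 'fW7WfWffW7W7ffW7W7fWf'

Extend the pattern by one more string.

Applying the rule to each of the 21 symbols of fW7WfWffW7W7ffW7W7fWf gives the pieces Wf fW7 W7f fW7 Wf fW7 Wf Wf fW7 W7f fW7 W7f Wf Wf fW7 W7f fW7 W7f Wf fW7 Wf, which concatenate to the answer.

WffW7W7ffW7WffW7WfWffW7W7ffW7W7fWfWffW7W7ffW7W7fWffW7Wf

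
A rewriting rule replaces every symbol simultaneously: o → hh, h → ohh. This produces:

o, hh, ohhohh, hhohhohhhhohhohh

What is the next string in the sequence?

Rewriting the 16 symbols of hhohhohhhhohhohh one by one yields ohh ohh hh ohh ohh hh ohh ohh ohh ohh hh ohh ohh hh ohh ohh; concatenated:

ohhohhhhohhohhhhohhohhohhohhhhohhohhhhohhohh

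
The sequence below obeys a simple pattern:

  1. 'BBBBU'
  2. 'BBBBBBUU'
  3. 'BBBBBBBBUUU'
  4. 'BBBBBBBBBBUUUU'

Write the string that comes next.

BBBBBBBBBBBBUUUUU

Each string has the form B^{2n} U^{n-1}, where the shown terms are n = 2, 3, 4, 5.
Setting n = 6 gives 12, 5 characters in each block.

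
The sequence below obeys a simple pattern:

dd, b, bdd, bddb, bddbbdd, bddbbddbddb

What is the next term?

Each term (from the third on) is the previous term followed by the one before it: term 3 = b·dd = bdd.
The next term joins bddbbddbddb and bddbbdd.

bddbbddbddbbddbbdd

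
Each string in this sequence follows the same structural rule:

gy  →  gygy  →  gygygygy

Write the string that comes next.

gygygygygygygygy

Each string is two copies of the previous one concatenated.
So the next term is two copies of gygygygy.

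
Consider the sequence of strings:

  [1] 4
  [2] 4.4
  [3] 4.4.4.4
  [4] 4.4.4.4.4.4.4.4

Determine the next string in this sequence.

4.4.4.4.4.4.4.4.4.4.4.4.4.4.4.4

s(k+1) = s(k)·.·s(k) — each term doubles the last with '.' between the halves.
One more doubling of 4.4.4.4.4.4.4.4 gives the answer.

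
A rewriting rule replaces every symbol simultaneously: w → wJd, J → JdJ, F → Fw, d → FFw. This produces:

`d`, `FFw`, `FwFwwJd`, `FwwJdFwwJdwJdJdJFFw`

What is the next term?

FwwJdwJdJdJFFwFwwJdwJdJdJFFwwJdJdJFFwJdJFFwJdJFwFwwJd

φ(FwwJdFwwJdwJdJdJFFw) expands symbol-by-symbol to Fw wJd wJd JdJ FFw Fw wJd wJd JdJ FFw wJd JdJ FFw JdJ FFw JdJ Fw Fw wJd; joining the 19 pieces gives the next term.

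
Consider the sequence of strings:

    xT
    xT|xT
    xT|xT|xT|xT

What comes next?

Every step duplicates the string with '|' between the halves.
So the next term is two copies of xT|xT|xT|xT with '|' between the halves.

xT|xT|xT|xT|xT|xT|xT|xT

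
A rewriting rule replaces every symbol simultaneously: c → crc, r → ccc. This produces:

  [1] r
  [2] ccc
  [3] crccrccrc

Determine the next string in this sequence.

crcccccrccrcccccrccrcccccrc

Rewriting each symbol of crccrccrc: c→crc, r→ccc, c→crc, c→crc, r→ccc, c→crc, c→crc, r→ccc, c→crc, which concatenates to crc ccc crc crc ccc crc crc ccc crc.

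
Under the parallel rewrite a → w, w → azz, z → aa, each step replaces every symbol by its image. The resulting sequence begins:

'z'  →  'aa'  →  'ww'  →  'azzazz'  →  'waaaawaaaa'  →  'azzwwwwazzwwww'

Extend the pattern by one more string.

φ(azzwwwwazzwwww) expands symbol-by-symbol to w aa aa azz azz azz azz w aa aa azz azz azz azz; joining the 14 pieces gives the next term.

waaaaazzazzazzazzwaaaaazzazzazzazz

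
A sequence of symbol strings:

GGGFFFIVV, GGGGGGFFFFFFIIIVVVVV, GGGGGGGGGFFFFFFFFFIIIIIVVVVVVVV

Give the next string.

Each string has the form G^{3n} F^{3n} I^{2n-1} V^{3n-1} (n = 1, 2, …).
Setting n = 4 gives 12, 12, 7, 11 characters in each block.

GGGGGGGGGGGGFFFFFFFFFFFFIIIIIIIVVVVVVVVVVV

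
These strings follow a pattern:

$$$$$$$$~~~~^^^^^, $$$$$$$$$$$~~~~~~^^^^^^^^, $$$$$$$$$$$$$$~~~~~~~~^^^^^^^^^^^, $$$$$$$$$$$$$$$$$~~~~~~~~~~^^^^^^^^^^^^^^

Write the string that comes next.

Reading off run lengths: $ runs 8, 11, 14, 17; ~ runs 4, 6, 8, 10; ^ runs 5, 8, 11, 14 — each is linear in n, where the shown terms are n = 2, 3, 4, 5.
For the next term, n = 6, so the run lengths are 20, 12, 17.

$$$$$$$$$$$$$$$$$$$$~~~~~~~~~~~~^^^^^^^^^^^^^^^^^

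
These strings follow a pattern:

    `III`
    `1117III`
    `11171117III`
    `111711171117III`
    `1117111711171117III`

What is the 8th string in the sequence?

1117111711171117111711171117III

Each term is the previous one with 1117 prepended.
From 1117111711171117III, 3 further steps: 1117111711171117III → 11171117111711171117III → 111711171117111711171117III → (answer).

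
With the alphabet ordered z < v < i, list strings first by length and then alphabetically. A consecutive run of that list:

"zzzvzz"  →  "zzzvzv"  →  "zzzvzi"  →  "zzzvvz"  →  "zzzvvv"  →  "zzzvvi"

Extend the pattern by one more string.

Treat zzzvvi as a base-3 numeral over the given alphabet and add one, carrying through any trailing i's.

zzzviz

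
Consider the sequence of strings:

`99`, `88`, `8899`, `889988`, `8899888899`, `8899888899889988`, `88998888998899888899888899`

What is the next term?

Each term (from the third on) is the previous term followed by the one before it: term 3 = 88·99 = 8899.
The next term joins 88998888998899888899888899 and 8899888899889988.

889988889988998888998888998899888899889988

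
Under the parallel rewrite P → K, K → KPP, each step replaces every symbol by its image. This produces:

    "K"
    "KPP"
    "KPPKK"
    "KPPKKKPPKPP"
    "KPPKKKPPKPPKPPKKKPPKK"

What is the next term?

KPPKKKPPKPPKPPKKKPPKKKPPKKKPPKPPKPPKKKPPKPP

Replace each of the 21 characters of KPPKKKPPKPPKPPKKKPPKK in place — KPP K K KPP KPP KPP K K KPP K K KPP K K KPP KPP KPP K K KPP KPP — and concatenate.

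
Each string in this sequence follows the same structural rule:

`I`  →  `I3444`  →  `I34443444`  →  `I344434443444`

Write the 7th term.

I344434443444344434443444

Each term is the previous one with 3444 appended.
From I344434443444, 3 further steps: I344434443444 → I3444344434443444 → I34443444344434443444 → (answer).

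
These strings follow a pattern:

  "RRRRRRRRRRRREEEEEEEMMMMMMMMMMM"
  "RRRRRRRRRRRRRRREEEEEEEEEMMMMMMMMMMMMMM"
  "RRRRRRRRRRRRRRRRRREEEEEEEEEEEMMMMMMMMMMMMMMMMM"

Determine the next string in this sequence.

RRRRRRRRRRRRRRRRRRRRREEEEEEEEEEEEEMMMMMMMMMMMMMMMMMMMM

Term n consists of 3n+3 R's, followed by 2n+1 E's, followed by 3n+2 M's, where the shown terms are n = 3, 4, 5.
At n = 6 the blocks have lengths 21, 13, 20.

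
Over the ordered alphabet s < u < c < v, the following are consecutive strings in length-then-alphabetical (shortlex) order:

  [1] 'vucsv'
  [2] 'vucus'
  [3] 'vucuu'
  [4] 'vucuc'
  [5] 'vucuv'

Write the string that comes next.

vuccs

Treat vucuv as a base-4 numeral over the given alphabet and add one, carrying through any trailing v's.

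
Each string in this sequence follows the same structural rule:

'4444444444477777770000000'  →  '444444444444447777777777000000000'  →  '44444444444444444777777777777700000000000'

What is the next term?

4444444444444444444477777777777777770000000000000

The n-th term is 3n+2 4's then 3n-2 7's then 2n+1 0's, where the shown terms are n = 3, 4, 5.
Setting n = 6 gives 20, 16, 13 characters in each block.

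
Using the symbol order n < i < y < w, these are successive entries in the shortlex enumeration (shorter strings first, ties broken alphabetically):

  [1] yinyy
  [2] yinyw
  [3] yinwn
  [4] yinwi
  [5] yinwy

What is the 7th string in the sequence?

yiinn

Stepping forward 2 times from yinwy: yinwy → yinww, then the target.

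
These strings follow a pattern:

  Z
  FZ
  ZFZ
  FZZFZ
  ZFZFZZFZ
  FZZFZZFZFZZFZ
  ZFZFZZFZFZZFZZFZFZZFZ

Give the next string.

This is a Fibonacci-style word recurrence s(k) = s(k−2)·s(k−1): e.g. Z·FZ = ZFZ.
So term 8 is FZZFZZFZFZZFZ·ZFZFZZFZFZZFZZFZFZZFZ.

FZZFZZFZFZZFZZFZFZZFZFZZFZZFZFZZFZ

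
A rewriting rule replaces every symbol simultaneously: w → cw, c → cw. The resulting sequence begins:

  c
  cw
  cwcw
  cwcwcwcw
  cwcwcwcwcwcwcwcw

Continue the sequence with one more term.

cwcwcwcwcwcwcwcwcwcwcwcwcwcwcwcw

φ(cwcwcwcwcwcwcwcw) expands symbol-by-symbol to cw cw cw cw cw cw cw cw cw cw cw cw cw cw cw cw; joining the 16 pieces gives the next term.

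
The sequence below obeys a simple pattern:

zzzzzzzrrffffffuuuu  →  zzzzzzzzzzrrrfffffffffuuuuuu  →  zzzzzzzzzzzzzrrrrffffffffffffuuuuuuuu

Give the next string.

zzzzzzzzzzzzzzzzrrrrrfffffffffffffffuuuuuuuuuu

Term n consists of 3n+1 z's, followed by n r's, followed by 3n f's, followed by 2n u's, where the shown terms are n = 2, 3, 4.
Setting n = 5 gives 16, 5, 15, 10 characters in each block.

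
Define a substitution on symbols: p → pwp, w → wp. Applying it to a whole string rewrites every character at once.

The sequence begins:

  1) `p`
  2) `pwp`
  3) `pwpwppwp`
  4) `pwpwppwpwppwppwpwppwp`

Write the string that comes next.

Replace each of the 21 characters of pwpwppwpwppwppwpwppwp in place — pwp wp pwp wp pwp pwp wp pwp wp pwp pwp wp pwp pwp wp pwp wp pwp pwp wp pwp — and concatenate.

pwpwppwpwppwppwpwppwpwppwppwpwppwppwpwppwpwppwppwpwppwp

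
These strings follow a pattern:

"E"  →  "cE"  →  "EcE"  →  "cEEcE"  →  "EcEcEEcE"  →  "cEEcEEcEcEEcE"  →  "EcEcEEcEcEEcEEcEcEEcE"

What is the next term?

From term 3 onward, concatenate the second-to-last term with the last: E·cE = EcE, cE·EcE = cEEcE, …
The next term joins cEEcEEcEcEEcE and EcEcEEcEcEEcEEcEcEEcE.

cEEcEEcEcEEcEEcEcEEcEcEEcEEcEcEEcE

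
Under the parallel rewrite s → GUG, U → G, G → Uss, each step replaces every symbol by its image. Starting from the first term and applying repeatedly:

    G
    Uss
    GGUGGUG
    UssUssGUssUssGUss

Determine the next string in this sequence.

φ(UssUssGUssUssGUss) expands symbol-by-symbol to G GUG GUG G GUG GUG Uss G GUG GUG G GUG GUG Uss G GUG GUG; joining the 17 pieces gives the next term.

GGUGGUGGGUGGUGUssGGUGGUGGGUGGUGUssGGUGGUG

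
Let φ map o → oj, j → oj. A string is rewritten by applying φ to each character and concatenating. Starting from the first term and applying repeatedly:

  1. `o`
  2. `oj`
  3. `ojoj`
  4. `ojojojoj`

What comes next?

ojojojojojojojoj

Rewriting each symbol of ojojojoj: o→oj, j→oj, o→oj, j→oj, o→oj, j→oj, o→oj, j→oj, which concatenates to oj oj oj oj oj oj oj oj.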